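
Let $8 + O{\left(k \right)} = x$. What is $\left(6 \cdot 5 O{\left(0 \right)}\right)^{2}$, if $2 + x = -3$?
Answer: $152100$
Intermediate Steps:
$x = -5$ ($x = -2 - 3 = -5$)
$O{\left(k \right)} = -13$ ($O{\left(k \right)} = -8 - 5 = -13$)
$\left(6 \cdot 5 O{\left(0 \right)}\right)^{2} = \left(6 \cdot 5 \left(-13\right)\right)^{2} = \left(30 \left(-13\right)\right)^{2} = \left(-390\right)^{2} = 152100$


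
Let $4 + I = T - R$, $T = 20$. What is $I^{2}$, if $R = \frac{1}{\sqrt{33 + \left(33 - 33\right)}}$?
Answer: $\frac{\left(528 - \sqrt{33}\right)^{2}}{1089} \approx 250.46$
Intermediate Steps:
$R = \frac{\sqrt{33}}{33}$ ($R = \frac{1}{\sqrt{33 + \left(33 - 33\right)}} = \frac{1}{\sqrt{33 + 0}} = \frac{1}{\sqrt{33}} = \frac{\sqrt{33}}{33} \approx 0.17408$)
$I = 16 - \frac{\sqrt{33}}{33}$ ($I = -4 + \left(20 - \frac{\sqrt{33}}{33}\right) = 16 - \frac{\sqrt{33}}{33} \approx 15.826$)
$I^{2} = \left(16 - \frac{\sqrt{33}}{33}\right)^{2}$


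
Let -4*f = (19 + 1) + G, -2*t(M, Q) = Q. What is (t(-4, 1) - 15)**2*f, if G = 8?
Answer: -6727/4 ≈ -1681.8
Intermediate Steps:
t(M, Q) = -Q/2
f = -7 (f = -((19 + 1) + 8)/4 = -(20 + 8)/4 = -1/4*28 = -7)
(t(-4, 1) - 15)**2*f = (-1/2*1 - 15)**2*(-7) = (-1/2 - 15)**2*(-7) = (-31/2)**2*(-7) = (961/4)*(-7) = -6727/4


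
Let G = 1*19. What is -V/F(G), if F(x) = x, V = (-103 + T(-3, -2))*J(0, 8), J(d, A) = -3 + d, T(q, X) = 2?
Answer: -303/19 ≈ -15.947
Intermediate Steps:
G = 19
V = 303 (V = (-103 + 2)*(-3 + 0) = -101*(-3) = 303)
-V/F(G) = -303/19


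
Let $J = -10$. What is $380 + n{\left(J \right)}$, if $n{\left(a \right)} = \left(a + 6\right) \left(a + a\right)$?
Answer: $460$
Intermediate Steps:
$n{\left(a \right)} = 2 a \left(6 + a\right)$ ($n{\left(a \right)} = \left(6 + a\right) 2 a = 2 a \left(6 + a\right)$)
$380 + n{\left(J \right)} = 380 + 2 \left(-10\right) \left(6 - 10\right) = 380 + 2 \left(-10\right) \left(-4\right) = 380 + 80 = 460$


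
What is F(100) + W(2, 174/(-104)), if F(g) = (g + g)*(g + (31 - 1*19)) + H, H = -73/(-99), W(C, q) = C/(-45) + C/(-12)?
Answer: 22176521/990 ≈ 22401.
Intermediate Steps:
W(C, q) = -19*C/180 (W(C, q) = C*(-1/45) + C*(-1/12) = -C/45 - C/12 = -19*C/180)
H = 73/99 (H = -73*(-1/99) = 73/99 ≈ 0.73737)
F(g) = 73/99 + 2*g*(12 + g) (F(g) = (g + g)*(g + (31 - 1*19)) + 73/99 = (2*g)*(g + (31 - 19)) + 73/99 = (2*g)*(g + 12) + 73/99 = (2*g)*(12 + g) + 73/99 = 2*g*(12 + g) + 73/99 = 73/99 + 2*g*(12 + g))
F(100) + W(2, 174/(-104)) = (73/99 + 2*100² + 24*100) - 19/180*2 = (73/99 + 2*10000 + 2400) - 19/90 = (73/99 + 20000 + 2400) - 19/90 = 2217673/99 - 19/90 = 22176521/990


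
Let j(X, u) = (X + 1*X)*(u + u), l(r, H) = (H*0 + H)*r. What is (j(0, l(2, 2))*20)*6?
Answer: 0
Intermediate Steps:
l(r, H) = H*r (l(r, H) = (0 + H)*r = H*r)
j(X, u) = 4*X*u (j(X, u) = (X + X)*(2*u) = (2*X)*(2*u) = 4*X*u)
(j(0, l(2, 2))*20)*6 = ((4*0*(2*2))*20)*6 = ((4*0*4)*20)*6 = (0*20)*6 = 0*6 = 0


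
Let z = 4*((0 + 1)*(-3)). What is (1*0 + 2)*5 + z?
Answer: -2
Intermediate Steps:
z = -12 (z = 4*(1*(-3)) = 4*(-3) = -12)
(1*0 + 2)*5 + z = (1*0 + 2)*5 - 12 = (0 + 2)*5 - 12 = 2*5 - 12 = 10 - 12 = -2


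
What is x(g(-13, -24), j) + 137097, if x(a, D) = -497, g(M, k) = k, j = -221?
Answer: 136600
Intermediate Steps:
x(g(-13, -24), j) + 137097 = -497 + 137097 = 136600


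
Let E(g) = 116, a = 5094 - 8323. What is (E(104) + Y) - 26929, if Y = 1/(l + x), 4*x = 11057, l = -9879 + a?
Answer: -1109387879/41375 ≈ -26813.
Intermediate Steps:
a = -3229
l = -13108 (l = -9879 - 3229 = -13108)
x = 11057/4 (x = (¼)*11057 = 11057/4 ≈ 2764.3)
Y = -4/41375 (Y = 1/(-13108 + 11057/4) = 1/(-41375/4) = -4/41375 ≈ -9.6677e-5)
(E(104) + Y) - 26929 = (116 - 4/41375) - 26929 = 4799496/41375 - 26929 = -1109387879/41375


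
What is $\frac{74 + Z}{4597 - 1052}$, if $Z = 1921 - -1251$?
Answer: $\frac{3246}{3545} \approx 0.91566$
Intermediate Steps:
$Z = 3172$ ($Z = 1921 + 1251 = 3172$)
$\frac{74 + Z}{4597 - 1052} = \frac{74 + 3172}{4597 - 1052} = \frac{3246}{3545}$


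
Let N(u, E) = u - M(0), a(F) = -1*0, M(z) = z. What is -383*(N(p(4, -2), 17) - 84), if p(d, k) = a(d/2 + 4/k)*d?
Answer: 32172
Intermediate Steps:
a(F) = 0
p(d, k) = 0 (p(d, k) = 0*d = 0)
N(u, E) = u (N(u, E) = u - 1*0 = u + 0 = u)
-383*(N(p(4, -2), 17) - 84) = -383*(0 - 84) = -383*(-84) = 32172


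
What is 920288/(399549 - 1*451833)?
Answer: -230072/13071 ≈ -17.602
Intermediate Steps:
920288/(399549 - 1*451833) = 920288/(399549 - 451833) = 920288/(-52284) = 920288*(-1/52284) = -230072/13071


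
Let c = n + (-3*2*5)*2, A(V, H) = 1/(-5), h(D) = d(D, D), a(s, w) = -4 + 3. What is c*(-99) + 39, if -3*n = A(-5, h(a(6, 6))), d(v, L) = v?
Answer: 29862/5 ≈ 5972.4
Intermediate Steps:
a(s, w) = -1
h(D) = D
A(V, H) = -⅕
n = 1/15 (n = -⅓*(-⅕) = 1/15 ≈ 0.066667)
c = -899/15 (c = 1/15 + (-3*2*5)*2 = 1/15 - 6*5*2 = 1/15 - 30*2 = 1/15 - 60 = -899/15 ≈ -59.933)
c*(-99) + 39 = -899/15*(-99) + 39 = 29667/5 + 39 = 29862/5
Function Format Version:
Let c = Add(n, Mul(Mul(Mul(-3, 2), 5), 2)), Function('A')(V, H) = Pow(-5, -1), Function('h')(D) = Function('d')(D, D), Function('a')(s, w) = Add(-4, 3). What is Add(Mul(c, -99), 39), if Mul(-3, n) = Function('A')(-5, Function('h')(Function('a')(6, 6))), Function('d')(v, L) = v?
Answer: Rational(29862, 5) ≈ 5972.4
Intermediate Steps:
Function('a')(s, w) = -1
Function('h')(D) = D
Function('A')(V, H) = Rational(-1, 5)
n = Rational(1, 15) (n = Mul(Rational(-1, 3), Rational(-1, 5)) = Rational(1, 15) ≈ 0.066667)
c = Rational(-899, 15) (c = Add(Rational(1, 15), Mul(Mul(Mul(-3, 2), 5), 2)) = Add(Rational(1, 15), Mul(Mul(-6, 5), 2)) = Add(Rational(1, 15), Mul(-30, 2)) = Add(Rational(1, 15), -60) = Rational(-899, 15) ≈ -59.933)
Add(Mul(c, -99), 39) = Add(Mul(Rational(-899, 15), -99), 39) = Add(Rational(29667, 5), 39) = Rational(29862, 5)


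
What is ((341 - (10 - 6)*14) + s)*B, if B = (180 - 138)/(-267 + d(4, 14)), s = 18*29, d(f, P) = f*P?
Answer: -33894/211 ≈ -160.64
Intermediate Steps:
d(f, P) = P*f
s = 522
B = -42/211 (B = (180 - 138)/(-267 + 14*4) = 42/(-267 + 56) = 42/(-211) = 42*(-1/211) = -42/211 ≈ -0.19905)
((341 - (10 - 6)*14) + s)*B = ((341 - (10 - 6)*14) + 522)*(-42/211) = ((341 - 4*14) + 522)*(-42/211) = ((341 - 1*56) + 522)*(-42/211) = ((341 - 56) + 522)*(-42/211) = (285 + 522)*(-42/211) = 807*(-42/211) = -33894/211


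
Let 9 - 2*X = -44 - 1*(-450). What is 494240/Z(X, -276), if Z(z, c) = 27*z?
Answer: -988480/10719 ≈ -92.218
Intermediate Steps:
X = -397/2 (X = 9/2 - (-44 - 1*(-450))/2 = 9/2 - (-44 + 450)/2 = 9/2 - 1/2*406 = 9/2 - 203 = -397/2 ≈ -198.50)
494240/Z(X, -276) = 494240/((27*(-397/2))) = 494240/(-10719/2) = 494240*(-2/10719) = -988480/10719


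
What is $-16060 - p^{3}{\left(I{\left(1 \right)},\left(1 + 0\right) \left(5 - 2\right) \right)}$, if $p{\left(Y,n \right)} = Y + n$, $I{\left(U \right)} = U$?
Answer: $-16124$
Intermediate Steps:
$-16060 - p^{3}{\left(I{\left(1 \right)},\left(1 + 0\right) \left(5 - 2\right) \right)} = -16060 - \left(1 + \left(1 + 0\right) \left(5 - 2\right)\right)^{3} = -16060 - \left(1 + 1 \cdot 3\right)^{3} = -16060 - \left(1 + 3\right)^{3} = -16060 - 4^{3} = -16060 - 64 = -16124$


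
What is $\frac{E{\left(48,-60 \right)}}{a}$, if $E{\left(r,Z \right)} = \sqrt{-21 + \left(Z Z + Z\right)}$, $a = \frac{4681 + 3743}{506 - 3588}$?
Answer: $- \frac{1541 \sqrt{391}}{1404} \approx -21.703$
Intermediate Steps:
$a = - \frac{4212}{1541}$ ($a = \frac{8424}{-3082} = 8424 \left(- \frac{1}{3082}\right) = - \frac{4212}{1541} \approx -2.7333$)
$E{\left(r,Z \right)} = \sqrt{-21 + Z + Z^{2}}$ ($E{\left(r,Z \right)} = \sqrt{-21 + \left(Z^{2} + Z\right)} = \sqrt{-21 + \left(Z + Z^{2}\right)} = \sqrt{-21 + Z + Z^{2}}$)
$\frac{E{\left(48,-60 \right)}}{a} = \frac{\sqrt{-21 - 60 + \left(-60\right)^{2}}}{- \frac{4212}{1541}} = \sqrt{-21 - 60 + 3600} \left(- \frac{1541}{4212}\right) = \sqrt{3519} \left(- \frac{1541}{4212}\right) = 3 \sqrt{391} \left(- \frac{1541}{4212}\right) = - \frac{1541 \sqrt{391}}{1404}$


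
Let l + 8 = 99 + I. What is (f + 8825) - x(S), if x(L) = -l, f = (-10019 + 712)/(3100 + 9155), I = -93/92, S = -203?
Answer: 10050437401/1127460 ≈ 8914.2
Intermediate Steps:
I = -93/92 (I = -93*1/92 = -93/92 ≈ -1.0109)
f = -9307/12255 ≈ -0.75945
l = 8279/92 (l = -8 + (99 - 93/92) = -8 + 9015/92 = 8279/92 ≈ 89.989)
x(L) = -8279/92 (x(L) = -1*8279/92 = -8279/92)
(f + 8825) - x(S) = (-9307/12255 + 8825) - 1*(-8279/92) = 108141068/12255 + 8279/92 = 10050437401/1127460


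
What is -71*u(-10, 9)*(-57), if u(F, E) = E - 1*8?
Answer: 4047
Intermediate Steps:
u(F, E) = -8 + E (u(F, E) = E - 8 = -8 + E)
-71*u(-10, 9)*(-57) = -71*(-8 + 9)*(-57) = -71*1*(-57) = -71*(-57) = 4047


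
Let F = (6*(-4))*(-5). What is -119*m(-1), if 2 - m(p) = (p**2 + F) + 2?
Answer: 14399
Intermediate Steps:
F = 120 (F = -24*(-5) = 120)
m(p) = -120 - p**2 (m(p) = 2 - ((p**2 + 120) + 2) = 2 - ((120 + p**2) + 2) = 2 - (122 + p**2) = 2 + (-122 - p**2) = -120 - p**2)
-119*m(-1) = -119*(-120 - 1*(-1)**2) = -119*(-120 - 1*1) = -119*(-120 - 1) = -119*(-121) = 14399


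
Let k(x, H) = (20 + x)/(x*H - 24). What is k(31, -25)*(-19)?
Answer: 57/47 ≈ 1.2128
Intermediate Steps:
k(x, H) = (20 + x)/(-24 + H*x) (k(x, H) = (20 + x)/(H*x - 24) = (20 + x)/(-24 + H*x))
k(31, -25)*(-19) = ((20 + 31)/(-24 - 25*31))*(-19) = (51/(-24 - 775))*(-19) = (51/(-799))*(-19) = -1/799*51*(-19) = -3/47*(-19) = 57/47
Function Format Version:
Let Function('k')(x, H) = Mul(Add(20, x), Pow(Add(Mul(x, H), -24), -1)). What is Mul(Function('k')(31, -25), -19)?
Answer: Rational(57, 47) ≈ 1.2128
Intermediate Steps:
Function('k')(x, H) = Mul(Pow(Add(-24, Mul(H, x)), -1), Add(20, x)) (Function('k')(x, H) = Mul(Add(20, x), Pow(Add(Mul(H, x), -24), -1)) = Mul(Add(20, x), Pow(Add(-24, Mul(H, x)), -1)) = Mul(Pow(Add(-24, Mul(H, x)), -1), Add(20, x)))
Mul(Function('k')(31, -25), -19) = Mul(Mul(Pow(Add(-24, Mul(-25, 31)), -1), Add(20, 31)), -19) = Mul(Mul(Pow(Add(-24, -775), -1), 51), -19) = Mul(Mul(Pow(-799, -1), 51), -19) = Mul(Mul(Rational(-1, 799), 51), -19) = Mul(Rational(-3, 47), -19) = Rational(57, 47)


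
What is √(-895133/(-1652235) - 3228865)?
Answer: I*√8814414106244597370/1652235 ≈ 1796.9*I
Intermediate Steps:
√(-895133/(-1652235) - 3228865) = √(-895133*(-1/1652235) - 3228865) = √(895133/1652235 - 3228865) = √(-5334842868142/1652235) = I*√8814414106244597370/1652235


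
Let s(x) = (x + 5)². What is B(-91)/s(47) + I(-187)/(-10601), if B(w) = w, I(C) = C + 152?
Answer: -66927/2205008 ≈ -0.030352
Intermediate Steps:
I(C) = 152 + C
s(x) = (5 + x)²
B(-91)/s(47) + I(-187)/(-10601) = -91/(5 + 47)² + (152 - 187)/(-10601) = -91/(52²) - 35*(-1/10601) = -91/2704 + 35/10601 = -91*1/2704 + 35/10601 = -7/208 + 35/10601 = -66927/2205008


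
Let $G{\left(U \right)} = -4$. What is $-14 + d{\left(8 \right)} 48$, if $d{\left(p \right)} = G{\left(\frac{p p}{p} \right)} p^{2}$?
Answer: $-12302$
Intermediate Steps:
$d{\left(p \right)} = - 4 p^{2}$
$-14 + d{\left(8 \right)} 48 = -14 + - 4 \cdot 8^{2} \cdot 48 = -14 + \left(-4\right) 64 \cdot 48 = -14 - 12288 = -12302$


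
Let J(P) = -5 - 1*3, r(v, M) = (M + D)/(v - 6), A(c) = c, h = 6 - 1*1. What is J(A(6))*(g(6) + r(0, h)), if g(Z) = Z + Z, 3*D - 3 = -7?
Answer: -820/9 ≈ -91.111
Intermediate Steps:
h = 5 (h = 6 - 1 = 5)
D = -4/3 (D = 1 + (1/3)*(-7) = 1 - 7/3 = -4/3 ≈ -1.3333)
r(v, M) = (-4/3 + M)/(-6 + v) (r(v, M) = (M - 4/3)/(v - 6) = (-4/3 + M)/(-6 + v))
g(Z) = 2*Z
J(P) = -8 (J(P) = -5 - 3 = -8)
J(A(6))*(g(6) + r(0, h)) = -8*(2*6 + (-4/3 + 5)/(-6 + 0)) = -8*(12 + (11/3)/(-6)) = -8*(12 - 1/6*11/3) = -8*(12 - 11/18) = -8*205/18 = -820/9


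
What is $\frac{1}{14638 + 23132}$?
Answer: $\frac{1}{37770} \approx 2.6476 \cdot 10^{-5}$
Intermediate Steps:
$\frac{1}{14638 + 23132} = \frac{1}{37770}$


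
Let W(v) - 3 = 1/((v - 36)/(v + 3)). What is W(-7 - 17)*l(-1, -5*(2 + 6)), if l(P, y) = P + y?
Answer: -2747/20 ≈ -137.35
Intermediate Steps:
W(v) = 3 + (3 + v)/(-36 + v) (W(v) = 3 + 1/((v - 36)/(v + 3)) = 3 + 1/((-36 + v)/(3 + v)) = 3 + (3 + v)/(-36 + v))
W(-7 - 17)*l(-1, -5*(2 + 6)) = ((-105 + 4*(-7 - 17))/(-36 + (-7 - 17)))*(-1 - 5*(2 + 6)) = ((-105 + 4*(-24))/(-36 - 24))*(-1 - 5*8) = ((-105 - 96)/(-60))*(-1 - 40) = -1/60*(-201)*(-41) = (67/20)*(-41) = -2747/20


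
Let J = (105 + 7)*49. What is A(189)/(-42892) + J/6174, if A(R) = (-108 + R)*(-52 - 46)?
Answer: 207289/193014 ≈ 1.0740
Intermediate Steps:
J = 5488 (J = 112*49 = 5488)
A(R) = 10584 - 98*R (A(R) = (-108 + R)*(-98) = 10584 - 98*R)
A(189)/(-42892) + J/6174 = (10584 - 98*189)/(-42892) + 5488/6174 = (10584 - 18522)*(-1/42892) + 5488*(1/6174) = -7938*(-1/42892) + 8/9 = 3969/21446 + 8/9 = 207289/193014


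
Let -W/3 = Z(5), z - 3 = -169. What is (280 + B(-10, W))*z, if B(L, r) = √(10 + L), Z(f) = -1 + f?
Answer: -46480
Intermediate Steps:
z = -166 (z = 3 - 169 = -166)
W = -12 (W = -3*(-1 + 5) = -3*4 = -12)
(280 + B(-10, W))*z = (280 + √(10 - 10))*(-166) = (280 + √0)*(-166) = (280 + 0)*(-166) = 280*(-166) = -46480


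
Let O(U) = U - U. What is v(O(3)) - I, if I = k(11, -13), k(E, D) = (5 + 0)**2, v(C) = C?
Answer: -25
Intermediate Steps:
O(U) = 0
k(E, D) = 25 (k(E, D) = 5**2 = 25)
I = 25
v(O(3)) - I = 0 - 1*25 = 0 - 25 = -25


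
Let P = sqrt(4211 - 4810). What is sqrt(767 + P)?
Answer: sqrt(767 + I*sqrt(599)) ≈ 27.698 + 0.4418*I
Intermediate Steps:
P = I*sqrt(599) (P = sqrt(-599) = I*sqrt(599) ≈ 24.474*I)
sqrt(767 + P) = sqrt(767 + I*sqrt(599))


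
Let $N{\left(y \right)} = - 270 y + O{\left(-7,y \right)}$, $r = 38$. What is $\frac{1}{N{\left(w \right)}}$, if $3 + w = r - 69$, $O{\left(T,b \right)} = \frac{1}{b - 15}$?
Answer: $\frac{49}{449819} \approx 0.00010893$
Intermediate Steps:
$O{\left(T,b \right)} = \frac{1}{-15 + b}$
$w = -34$ ($w = -3 + \left(38 - 69\right) = -3 - 31 = -34$)
$N{\left(y \right)} = \frac{1}{-15 + y} - 270 y$ ($N{\left(y \right)} = - 270 y + \frac{1}{-15 + y} = \frac{1}{-15 + y} - 270 y$)
$\frac{1}{N{\left(w \right)}} = \frac{1}{\frac{1}{-15 - 34} \left(1 - - 9180 \left(-15 - 34\right)\right)} = \frac{1}{\frac{1}{-49} \left(1 - \left(-9180\right) \left(-49\right)\right)} = \frac{1}{\left(- \frac{1}{49}\right) \left(1 - 449820\right)} = \frac{1}{\left(- \frac{1}{49}\right) \left(-449819\right)} = \frac{1}{\frac{449819}{49}} = \frac{49}{449819}$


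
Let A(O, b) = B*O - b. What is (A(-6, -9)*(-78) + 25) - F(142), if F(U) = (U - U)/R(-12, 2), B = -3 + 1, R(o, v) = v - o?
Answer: -1613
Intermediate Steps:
B = -2
A(O, b) = -b - 2*O (A(O, b) = -2*O - b = -b - 2*O)
F(U) = 0 (F(U) = (U - U)/(2 - 1*(-12)) = 0/(2 + 12) = 0/14 = 0*(1/14) = 0)
(A(-6, -9)*(-78) + 25) - F(142) = ((-1*(-9) - 2*(-6))*(-78) + 25) - 1*0 = ((9 + 12)*(-78) + 25) + 0 = (21*(-78) + 25) + 0 = (-1638 + 25) + 0 = -1613 + 0 = -1613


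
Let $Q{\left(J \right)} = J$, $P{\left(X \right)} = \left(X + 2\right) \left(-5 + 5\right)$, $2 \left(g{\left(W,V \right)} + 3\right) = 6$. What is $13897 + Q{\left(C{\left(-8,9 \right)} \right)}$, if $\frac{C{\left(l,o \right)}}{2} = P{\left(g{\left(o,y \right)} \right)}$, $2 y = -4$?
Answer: $13897$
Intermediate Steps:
$y = -2$ ($y = \frac{1}{2} \left(-4\right) = -2$)
$g{\left(W,V \right)} = 0$ ($g{\left(W,V \right)} = -3 + \frac{1}{2} \cdot 6 = -3 + 3 = 0$)
$P{\left(X \right)} = 0$ ($P{\left(X \right)} = \left(2 + X\right) 0 = 0$)
$C{\left(l,o \right)} = 0$ ($C{\left(l,o \right)} = 2 \cdot 0 = 0$)
$13897 + Q{\left(C{\left(-8,9 \right)} \right)} = 13897 + 0 = 13897$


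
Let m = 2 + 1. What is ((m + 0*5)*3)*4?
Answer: 36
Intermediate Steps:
m = 3
((m + 0*5)*3)*4 = ((3 + 0*5)*3)*4 = ((3 + 0)*3)*4 = (3*3)*4 = 9*4 = 36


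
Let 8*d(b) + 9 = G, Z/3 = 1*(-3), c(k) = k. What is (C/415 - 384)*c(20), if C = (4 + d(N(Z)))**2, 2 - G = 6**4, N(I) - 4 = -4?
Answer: -8583599/1328 ≈ -6463.6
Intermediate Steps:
Z = -9 (Z = 3*(1*(-3)) = 3*(-3) = -9)
N(I) = 0 (N(I) = 4 - 4 = 0)
G = -1294 (G = 2 - 1*6**4 = 2 - 1*1296 = 2 - 1296 = -1294)
d(b) = -1303/8 (d(b) = -9/8 + (1/8)*(-1294) = -9/8 - 647/4 = -1303/8)
C = 1615441/64 (C = (4 - 1303/8)**2 = (-1271/8)**2 = 1615441/64 ≈ 25241.)
(C/415 - 384)*c(20) = ((1615441/64)/415 - 384)*20 = ((1615441/64)*(1/415) - 384)*20 = (1615441/26560 - 384)*20 = -8583599/26560*20 = -8583599/1328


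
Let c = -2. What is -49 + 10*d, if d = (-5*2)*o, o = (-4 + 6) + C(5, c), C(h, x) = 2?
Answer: -449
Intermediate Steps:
o = 4 (o = (-4 + 6) + 2 = 2 + 2 = 4)
d = -40 (d = -5*2*4 = -10*4 = -40)
-49 + 10*d = -49 + 10*(-40) = -49 - 400 = -449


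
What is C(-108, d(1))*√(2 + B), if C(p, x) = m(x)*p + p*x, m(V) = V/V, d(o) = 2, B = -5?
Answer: -324*I*√3 ≈ -561.18*I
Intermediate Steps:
m(V) = 1
C(p, x) = p + p*x (C(p, x) = 1*p + p*x = p + p*x)
C(-108, d(1))*√(2 + B) = (-108*(1 + 2))*√(2 - 5) = (-108*3)*√(-3) = -324*I*√3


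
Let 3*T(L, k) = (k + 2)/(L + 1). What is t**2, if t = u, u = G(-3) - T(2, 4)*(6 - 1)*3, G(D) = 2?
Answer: 64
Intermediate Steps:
T(L, k) = (2 + k)/(3*(1 + L)) (T(L, k) = ((k + 2)/(L + 1))/3 = ((2 + k)/(1 + L))/3 = (2 + k)/(3*(1 + L)))
u = -8 (u = 2 - ((2 + 4)/(3*(1 + 2)))*(6 - 1)*3 = 2 - ((1/3)*6/3)*5*3 = 2 - ((1/3)*(1/3)*6)*5*3 = 2 - (2/3)*5*3 = 2 - 10*3/3 = 2 - 1*10 = 2 - 10 = -8)
t = -8
t**2 = (-8)**2 = 64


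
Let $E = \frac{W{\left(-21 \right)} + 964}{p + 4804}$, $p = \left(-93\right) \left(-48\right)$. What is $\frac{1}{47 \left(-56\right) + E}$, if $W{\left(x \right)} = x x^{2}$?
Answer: $- \frac{9268}{24401673} \approx -0.00037981$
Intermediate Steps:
$W{\left(x \right)} = x^{3}$
$p = 4464$
$E = - \frac{8297}{9268}$ ($E = \frac{\left(-21\right)^{3} + 964}{4464 + 4804} = \frac{-9261 + 964}{9268} = \left(-8297\right) \frac{1}{9268} = - \frac{8297}{9268} \approx -0.89523$)
$\frac{1}{47 \left(-56\right) + E} = \frac{1}{47 \left(-56\right) - \frac{8297}{9268}} = \frac{1}{-2632 - \frac{8297}{9268}} = \frac{1}{- \frac{24401673}{9268}} = - \frac{9268}{24401673}$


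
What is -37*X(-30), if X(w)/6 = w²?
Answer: -199800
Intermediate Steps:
X(w) = 6*w²
-37*X(-30) = -222*(-30)² = -222*900 = -37*5400 = -199800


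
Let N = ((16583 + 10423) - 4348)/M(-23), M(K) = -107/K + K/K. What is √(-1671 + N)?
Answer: 4*√617305/65 ≈ 48.350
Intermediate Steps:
M(K) = 1 - 107/K (M(K) = -107/K + 1 = 1 - 107/K)
N = 260567/65 (N = ((16583 + 10423) - 4348)/(((-107 - 23)/(-23))) = (27006 - 4348)/((-1/23*(-130))) = 22658/(130/23) = 22658*(23/130) = 260567/65 ≈ 4008.7)
√(-1671 + N) = √(-1671 + 260567/65) = √(151952/65) = 4*√617305/65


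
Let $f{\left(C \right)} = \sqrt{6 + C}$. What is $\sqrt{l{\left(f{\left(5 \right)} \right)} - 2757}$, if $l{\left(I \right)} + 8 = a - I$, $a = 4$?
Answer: $\sqrt{-2761 - \sqrt{11}} \approx 52.577 i$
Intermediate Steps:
$l{\left(I \right)} = -4 - I$ ($l{\left(I \right)} = -8 - \left(-4 + I\right) = -4 - I$)
$\sqrt{l{\left(f{\left(5 \right)} \right)} - 2757} = \sqrt{\left(-4 - \sqrt{6 + 5}\right) - 2757} = \sqrt{\left(-4 - \sqrt{11}\right) - 2757} = \sqrt{-2761 - \sqrt{11}}$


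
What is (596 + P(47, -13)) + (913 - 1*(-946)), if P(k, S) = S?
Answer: 2442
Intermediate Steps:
(596 + P(47, -13)) + (913 - 1*(-946)) = (596 - 13) + (913 - 1*(-946)) = 583 + (913 + 946) = 583 + 1859 = 2442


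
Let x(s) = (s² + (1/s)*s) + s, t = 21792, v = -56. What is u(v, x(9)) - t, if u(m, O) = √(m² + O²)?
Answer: -21792 + 7*√233 ≈ -21685.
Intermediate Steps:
x(s) = 1 + s + s² (x(s) = (s² + s/s) + s = (s² + 1) + s = (1 + s²) + s = 1 + s + s²)
u(m, O) = √(O² + m²)
u(v, x(9)) - t = √((1 + 9 + 9²)² + (-56)²) - 1*21792 = √((1 + 9 + 81)² + 3136) - 21792 = √(91² + 3136) - 21792 = √(8281 + 3136) - 21792 = √11417 - 21792 = 7*√233 - 21792 = -21792 + 7*√233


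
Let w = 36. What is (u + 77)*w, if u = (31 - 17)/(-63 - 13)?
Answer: 52542/19 ≈ 2765.4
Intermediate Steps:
u = -7/38 (u = 14/(-76) = 14*(-1/76) = -7/38 ≈ -0.18421)
(u + 77)*w = (-7/38 + 77)*36 = (2919/38)*36 = 52542/19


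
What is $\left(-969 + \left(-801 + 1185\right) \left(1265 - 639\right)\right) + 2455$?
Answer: $241870$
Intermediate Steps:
$\left(-969 + \left(-801 + 1185\right) \left(1265 - 639\right)\right) + 2455 = \left(-969 + 384 \cdot 626\right) + 2455 = \left(-969 + 240384\right) + 2455 = 239415 + 2455 = 241870$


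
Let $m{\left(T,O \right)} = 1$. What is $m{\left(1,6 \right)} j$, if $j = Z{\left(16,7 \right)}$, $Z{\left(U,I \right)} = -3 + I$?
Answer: $4$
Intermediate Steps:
$j = 4$ ($j = -3 + 7 = 4$)
$m{\left(1,6 \right)} j = 1 \cdot 4 = 4$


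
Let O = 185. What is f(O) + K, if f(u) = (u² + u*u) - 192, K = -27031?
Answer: 41227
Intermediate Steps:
f(u) = -192 + 2*u² (f(u) = (u² + u²) - 192 = 2*u² - 192 = -192 + 2*u²)
f(O) + K = (-192 + 2*185²) - 27031 = (-192 + 2*34225) - 27031 = (-192 + 68450) - 27031 = 68258 - 27031 = 41227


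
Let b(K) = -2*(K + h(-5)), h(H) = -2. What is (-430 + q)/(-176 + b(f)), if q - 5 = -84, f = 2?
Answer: 509/176 ≈ 2.8920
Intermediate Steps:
q = -79 (q = 5 - 84 = -79)
b(K) = 4 - 2*K (b(K) = -2*(K - 2) = -2*(-2 + K) = 4 - 2*K)
(-430 + q)/(-176 + b(f)) = (-430 - 79)/(-176 + (4 - 2*2)) = -509/(-176 + (4 - 4)) = -509/(-176 + 0) = -509/(-176) = -509*(-1/176) = 509/176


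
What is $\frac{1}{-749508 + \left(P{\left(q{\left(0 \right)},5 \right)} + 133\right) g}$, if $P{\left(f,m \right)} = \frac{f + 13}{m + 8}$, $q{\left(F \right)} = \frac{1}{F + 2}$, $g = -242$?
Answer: $- \frac{13}{10165289} \approx -1.2789 \cdot 10^{-6}$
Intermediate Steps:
$q{\left(F \right)} = \frac{1}{2 + F}$
$P{\left(f,m \right)} = \frac{13 + f}{8 + m}$
$\frac{1}{-749508 + \left(P{\left(q{\left(0 \right)},5 \right)} + 133\right) g} = \frac{1}{-749508 + \left(\frac{13 + \frac{1}{2 + 0}}{8 + 5} + 133\right) \left(-242\right)} = \frac{1}{-749508 + \left(\frac{13 + \frac{1}{2}}{13} + 133\right) \left(-242\right)} = \frac{1}{-749508 + \left(\frac{1}{13} \cdot \frac{27}{2} + 133\right) \left(-242\right)} = \frac{1}{-749508 + \left(\frac{27}{26} + 133\right) \left(-242\right)} = \frac{1}{-749508 + \frac{3485}{26} \left(-242\right)} = \frac{1}{-749508 - \frac{421685}{13}} = \frac{1}{- \frac{10165289}{13}} = - \frac{13}{10165289}$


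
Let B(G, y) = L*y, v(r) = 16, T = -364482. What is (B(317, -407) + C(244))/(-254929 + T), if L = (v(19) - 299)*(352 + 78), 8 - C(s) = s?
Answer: -49527594/619411 ≈ -79.959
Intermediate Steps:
C(s) = 8 - s
L = -121690 (L = (16 - 299)*(352 + 78) = -283*430 = -121690)
B(G, y) = -121690*y
(B(317, -407) + C(244))/(-254929 + T) = (-121690*(-407) + (8 - 1*244))/(-254929 - 364482) = (49527830 + (8 - 244))/(-619411) = (49527830 - 236)*(-1/619411) = 49527594*(-1/619411) = -49527594/619411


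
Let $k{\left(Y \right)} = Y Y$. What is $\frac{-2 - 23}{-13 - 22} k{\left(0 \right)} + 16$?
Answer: $16$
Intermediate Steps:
$k{\left(Y \right)} = Y^{2}$
$\frac{-2 - 23}{-13 - 22} k{\left(0 \right)} + 16 = \frac{-2 - 23}{-13 - 22} \cdot 0^{2} + 16 = - \frac{25}{-35} \cdot 0 + 16 = \left(-25\right) \left(- \frac{1}{35}\right) 0 + 16 = \frac{5}{7} \cdot 0 + 16 = 0 + 16 = 16$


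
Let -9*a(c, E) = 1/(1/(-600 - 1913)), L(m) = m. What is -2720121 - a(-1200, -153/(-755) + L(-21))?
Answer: -24483602/9 ≈ -2.7204e+6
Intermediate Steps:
a(c, E) = 2513/9 (a(c, E) = -1/(9*(1/(-600 - 1913))) = -1/(9*(1/(-2513))) = -1/(9*(-1/2513)) = -⅑*(-2513) = 2513/9)
-2720121 - a(-1200, -153/(-755) + L(-21)) = -2720121 - 1*2513/9 = -2720121 - 2513/9 = -24483602/9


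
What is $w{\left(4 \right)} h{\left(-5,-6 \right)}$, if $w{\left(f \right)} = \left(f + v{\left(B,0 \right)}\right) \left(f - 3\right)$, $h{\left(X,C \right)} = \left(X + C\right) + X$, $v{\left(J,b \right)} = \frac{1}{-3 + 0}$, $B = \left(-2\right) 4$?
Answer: $- \frac{176}{3} \approx -58.667$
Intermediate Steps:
$B = -8$
$v{\left(J,b \right)} = - \frac{1}{3}$ ($v{\left(J,b \right)} = \frac{1}{-3} = - \frac{1}{3}$)
$h{\left(X,C \right)} = C + 2 X$ ($h{\left(X,C \right)} = \left(C + X\right) + X = C + 2 X$)
$w{\left(f \right)} = \left(-3 + f\right) \left(- \frac{1}{3} + f\right)$ ($w{\left(f \right)} = \left(f - \frac{1}{3}\right) \left(f - 3\right) = \left(- \frac{1}{3} + f\right) \left(-3 + f\right) = \left(-3 + f\right) \left(- \frac{1}{3} + f\right)$)
$w{\left(4 \right)} h{\left(-5,-6 \right)} = \left(1 + 4^{2} - \frac{40}{3}\right) \left(-6 + 2 \left(-5\right)\right) = \left(1 + 16 - \frac{40}{3}\right) \left(-6 - 10\right) = \frac{11}{3} \left(-16\right) = - \frac{176}{3}$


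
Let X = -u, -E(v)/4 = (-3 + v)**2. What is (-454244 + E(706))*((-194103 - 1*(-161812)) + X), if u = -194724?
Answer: -394887617640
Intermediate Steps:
E(v) = -4*(-3 + v)**2
X = 194724 (X = -1*(-194724) = 194724)
(-454244 + E(706))*((-194103 - 1*(-161812)) + X) = (-454244 - 4*(-3 + 706)**2)*((-194103 - 1*(-161812)) + 194724) = (-454244 - 4*703**2)*((-194103 + 161812) + 194724) = (-454244 - 4*494209)*(-32291 + 194724) = (-454244 - 1976836)*162433 = -2431080*162433 = -394887617640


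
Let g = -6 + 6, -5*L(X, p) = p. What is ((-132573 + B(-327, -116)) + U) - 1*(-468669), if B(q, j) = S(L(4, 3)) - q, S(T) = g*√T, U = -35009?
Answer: 301414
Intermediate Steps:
L(X, p) = -p/5
g = 0
S(T) = 0 (S(T) = 0*√T = 0)
B(q, j) = -q (B(q, j) = 0 - q = -q)
((-132573 + B(-327, -116)) + U) - 1*(-468669) = ((-132573 - 1*(-327)) - 35009) - 1*(-468669) = ((-132573 + 327) - 35009) + 468669 = (-132246 - 35009) + 468669 = -167255 + 468669 = 301414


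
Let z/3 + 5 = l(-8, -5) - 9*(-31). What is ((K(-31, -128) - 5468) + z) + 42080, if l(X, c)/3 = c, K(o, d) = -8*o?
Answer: 37637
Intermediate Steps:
l(X, c) = 3*c
z = 777 (z = -15 + 3*(3*(-5) - 9*(-31)) = -15 + 3*(-15 + 279) = -15 + 3*264 = -15 + 792 = 777)
((K(-31, -128) - 5468) + z) + 42080 = ((-8*(-31) - 5468) + 777) + 42080 = ((248 - 5468) + 777) + 42080 = (-5220 + 777) + 42080 = -4443 + 42080 = 37637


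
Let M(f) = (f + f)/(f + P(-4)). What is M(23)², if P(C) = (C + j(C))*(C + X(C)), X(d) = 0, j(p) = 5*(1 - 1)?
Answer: 2116/1521 ≈ 1.3912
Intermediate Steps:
j(p) = 0 (j(p) = 5*0 = 0)
P(C) = C² (P(C) = (C + 0)*(C + 0) = C*C = C²)
M(f) = 2*f/(16 + f) (M(f) = (f + f)/(f + (-4)²) = (2*f)/(f + 16) = (2*f)/(16 + f) = 2*f/(16 + f))
M(23)² = (2*23/(16 + 23))² = (2*23/39)² = (2*23*(1/39))² = (46/39)² = 2116/1521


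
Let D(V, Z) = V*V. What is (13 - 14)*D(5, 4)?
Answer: -25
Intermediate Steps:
D(V, Z) = V**2
(13 - 14)*D(5, 4) = (13 - 14)*5**2 = -1*25 = -25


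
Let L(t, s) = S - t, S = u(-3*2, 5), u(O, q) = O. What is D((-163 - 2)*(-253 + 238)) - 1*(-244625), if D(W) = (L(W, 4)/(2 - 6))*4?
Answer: 247106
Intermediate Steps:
S = -6 (S = -3*2 = -6)
L(t, s) = -6 - t
D(W) = 6 + W (D(W) = ((-6 - W)/(2 - 6))*4 = ((-6 - W)/(-4))*4 = ((-6 - W)*(-¼))*4 = (3/2 + W/4)*4 = 6 + W)
D((-163 - 2)*(-253 + 238)) - 1*(-244625) = (6 + (-163 - 2)*(-253 + 238)) - 1*(-244625) = (6 - 165*(-15)) + 244625 = (6 + 2475) + 244625 = 2481 + 244625 = 247106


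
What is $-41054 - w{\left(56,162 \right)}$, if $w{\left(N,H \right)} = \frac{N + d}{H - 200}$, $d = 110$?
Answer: $- \frac{779943}{19} \approx -41050.0$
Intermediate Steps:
$w{\left(N,H \right)} = \frac{110 + N}{-200 + H}$ ($w{\left(N,H \right)} = \frac{N + 110}{H - 200} = \frac{110 + N}{-200 + H}$)
$-41054 - w{\left(56,162 \right)} = -41054 - \frac{110 + 56}{-200 + 162} = -41054 - \frac{1}{-38} \cdot 166 = -41054 - \left(- \frac{1}{38}\right) 166 = -41054 - - \frac{83}{19} = -41054 + \frac{83}{19} = - \frac{779943}{19}$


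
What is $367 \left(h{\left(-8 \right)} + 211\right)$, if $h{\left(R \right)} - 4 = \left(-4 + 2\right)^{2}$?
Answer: $80373$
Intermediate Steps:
$h{\left(R \right)} = 8$ ($h{\left(R \right)} = 4 + \left(-4 + 2\right)^{2} = 4 + \left(-2\right)^{2} = 4 + 4 = 8$)
$367 \left(h{\left(-8 \right)} + 211\right) = 367 \left(8 + 211\right) = 367 \cdot 219 = 80373$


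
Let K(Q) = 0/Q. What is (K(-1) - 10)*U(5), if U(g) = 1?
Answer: -10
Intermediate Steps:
K(Q) = 0
(K(-1) - 10)*U(5) = (0 - 10)*1 = -10*1 = -10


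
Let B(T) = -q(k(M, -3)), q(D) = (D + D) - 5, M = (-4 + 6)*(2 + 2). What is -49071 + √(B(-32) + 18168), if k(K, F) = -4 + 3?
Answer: -49071 + 5*√727 ≈ -48936.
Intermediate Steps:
M = 8 (M = 2*4 = 8)
k(K, F) = -1
q(D) = -5 + 2*D (q(D) = 2*D - 5 = -5 + 2*D)
B(T) = 7 (B(T) = -(-5 + 2*(-1)) = -(-5 - 2) = -1*(-7) = 7)
-49071 + √(B(-32) + 18168) = -49071 + √(7 + 18168) = -49071 + √18175 = -49071 + 5*√727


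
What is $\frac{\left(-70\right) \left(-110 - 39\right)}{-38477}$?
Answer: $- \frac{10430}{38477} \approx -0.27107$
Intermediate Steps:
$\frac{\left(-70\right) \left(-110 - 39\right)}{-38477} = \left(-70\right) \left(-149\right) \left(- \frac{1}{38477}\right) = 10430 \left(- \frac{1}{38477}\right) = - \frac{10430}{38477}$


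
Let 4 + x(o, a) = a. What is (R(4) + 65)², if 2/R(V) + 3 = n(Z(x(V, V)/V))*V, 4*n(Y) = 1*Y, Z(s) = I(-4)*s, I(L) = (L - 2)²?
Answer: 37249/9 ≈ 4138.8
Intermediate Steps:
I(L) = (-2 + L)²
x(o, a) = -4 + a
Z(s) = 36*s (Z(s) = (-2 - 4)²*s = (-6)²*s = 36*s)
n(Y) = Y/4 (n(Y) = (1*Y)/4 = Y/4)
R(V) = 2/(-39 + 9*V) (R(V) = 2/(-3 + ((36*((-4 + V)/V))/4)*V) = 2/(-3 + ((36*(-4 + V)/V)/4)*V) = 2/(-3 + (9*(-4 + V)/V)*V) = 2/(-3 + (-36 + 9*V)) = 2/(-39 + 9*V))
(R(4) + 65)² = (2/(3*(-13 + 3*4)) + 65)² = (2/(3*(-13 + 12)) + 65)² = ((⅔)/(-1) + 65)² = ((⅔)*(-1) + 65)² = (-⅔ + 65)² = (193/3)² = 37249/9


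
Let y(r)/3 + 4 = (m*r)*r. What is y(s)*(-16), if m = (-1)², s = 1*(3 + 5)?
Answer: -2880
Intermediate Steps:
s = 8 (s = 1*8 = 8)
m = 1
y(r) = -12 + 3*r² (y(r) = -12 + 3*((1*r)*r) = -12 + 3*(r*r) = -12 + 3*r²)
y(s)*(-16) = (-12 + 3*8²)*(-16) = (-12 + 3*64)*(-16) = (-12 + 192)*(-16) = 180*(-16) = -2880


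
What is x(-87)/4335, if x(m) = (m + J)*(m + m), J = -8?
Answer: 1102/289 ≈ 3.8131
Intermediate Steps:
x(m) = 2*m*(-8 + m) (x(m) = (m - 8)*(m + m) = (-8 + m)*(2*m) = 2*m*(-8 + m))
x(-87)/4335 = (2*(-87)*(-8 - 87))/4335 = (2*(-87)*(-95))*(1/4335) = 16530*(1/4335) = 1102/289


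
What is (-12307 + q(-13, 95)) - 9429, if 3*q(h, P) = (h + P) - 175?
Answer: -21767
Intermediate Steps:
q(h, P) = -175/3 + P/3 + h/3 (q(h, P) = ((h + P) - 175)/3 = ((P + h) - 175)/3 = (-175 + P + h)/3 = -175/3 + P/3 + h/3)
(-12307 + q(-13, 95)) - 9429 = (-12307 + (-175/3 + (⅓)*95 + (⅓)*(-13))) - 9429 = (-12307 + (-175/3 + 95/3 - 13/3)) - 9429 = (-12307 - 31) - 9429 = -12338 - 9429 = -21767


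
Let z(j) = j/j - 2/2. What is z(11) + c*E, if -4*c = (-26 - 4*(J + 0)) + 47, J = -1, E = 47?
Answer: -1175/4 ≈ -293.75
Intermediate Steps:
z(j) = 0 (z(j) = 1 - 2*½ = 1 - 1 = 0)
c = -25/4 (c = -((-26 - 4*(-1 + 0)) + 47)/4 = -((-26 - 4*(-1)) + 47)/4 = -((-26 + 4) + 47)/4 = -(-22 + 47)/4 = -¼*25 = -25/4 ≈ -6.2500)
z(11) + c*E = 0 - 25/4*47 = 0 - 1175/4 = -1175/4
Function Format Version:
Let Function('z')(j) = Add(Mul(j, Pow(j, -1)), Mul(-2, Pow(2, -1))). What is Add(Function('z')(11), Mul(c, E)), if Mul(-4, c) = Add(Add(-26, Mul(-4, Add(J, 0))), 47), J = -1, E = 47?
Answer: Rational(-1175, 4) ≈ -293.75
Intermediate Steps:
Function('z')(j) = 0 (Function('z')(j) = Add(1, Mul(-2, Rational(1, 2))) = Add(1, -1) = 0)
c = Rational(-25, 4) (c = Mul(Rational(-1, 4), Add(Add(-26, Mul(-4, Add(-1, 0))), 47)) = Mul(Rational(-1, 4), Add(Add(-26, Mul(-4, -1)), 47)) = Mul(Rational(-1, 4), Add(Add(-26, 4), 47)) = Mul(Rational(-1, 4), Add(-22, 47)) = Mul(Rational(-1, 4), 25) = Rational(-25, 4) ≈ -6.2500)
Add(Function('z')(11), Mul(c, E)) = Add(0, Mul(Rational(-25, 4), 47)) = Add(0, Rational(-1175, 4)) = Rational(-1175, 4)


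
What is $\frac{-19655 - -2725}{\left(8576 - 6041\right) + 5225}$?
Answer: $- \frac{1693}{776} \approx -2.1817$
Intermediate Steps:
$\frac{-19655 - -2725}{\left(8576 - 6041\right) + 5225} = \frac{-19655 + \left(-5478 + 8203\right)}{\left(8576 - 6041\right) + 5225} = \frac{-19655 + 2725}{2535 + 5225} = - \frac{16930}{7760} = \left(-16930\right) \frac{1}{7760} = - \frac{1693}{776}$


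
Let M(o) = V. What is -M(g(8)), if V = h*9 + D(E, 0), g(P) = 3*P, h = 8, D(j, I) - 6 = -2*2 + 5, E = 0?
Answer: -79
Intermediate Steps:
D(j, I) = 7 (D(j, I) = 6 + (-2*2 + 5) = 6 + (-4 + 5) = 6 + 1 = 7)
V = 79 (V = 8*9 + 7 = 72 + 7 = 79)
M(o) = 79
-M(g(8)) = -1*79 = -79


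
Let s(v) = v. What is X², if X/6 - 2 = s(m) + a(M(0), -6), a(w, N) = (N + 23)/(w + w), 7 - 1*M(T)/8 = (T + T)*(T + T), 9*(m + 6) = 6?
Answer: 1142761/3136 ≈ 364.40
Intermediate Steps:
m = -16/3 (m = -6 + (⅑)*6 = -6 + ⅔ = -16/3 ≈ -5.3333)
M(T) = 56 - 32*T² (M(T) = 56 - 8*(T + T)*(T + T) = 56 - 8*2*T*2*T = 56 - 32*T²)
a(w, N) = (23 + N)/(2*w) (a(w, N) = (23 + N)/((2*w)) = (23 + N)*(1/(2*w)) = (23 + N)/(2*w))
X = -1069/56 (X = 12 + 6*(-16/3 + (23 - 6)/(2*(56 - 32*0²))) = 12 + 6*(-16/3 + (½)*17/(56 - 32*0)) = 12 + 6*(-16/3 + (½)*17/(56 + 0)) = 12 + 6*(-16/3 + (½)*17/56) = 12 + 6*(-16/3 + (½)*(1/56)*17) = 12 + 6*(-16/3 + 17/112) = 12 + 6*(-1741/336) = 12 - 1741/56 = -1069/56 ≈ -19.089)
X² = (-1069/56)² = 1142761/3136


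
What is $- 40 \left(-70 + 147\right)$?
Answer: $-3080$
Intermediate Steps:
$- 40 \left(-70 + 147\right) = \left(-40\right) 77 = -3080$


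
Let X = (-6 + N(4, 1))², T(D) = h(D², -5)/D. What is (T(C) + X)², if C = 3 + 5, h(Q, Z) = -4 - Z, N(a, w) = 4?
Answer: 1089/64 ≈ 17.016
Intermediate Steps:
C = 8
T(D) = 1/D (T(D) = (-4 - 1*(-5))/D = (-4 + 5)/D = 1/D)
X = 4 (X = (-6 + 4)² = (-2)² = 4)
(T(C) + X)² = (1/8 + 4)² = (⅛ + 4)² = (33/8)² = 1089/64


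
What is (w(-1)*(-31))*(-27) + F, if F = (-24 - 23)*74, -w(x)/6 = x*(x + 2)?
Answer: 1544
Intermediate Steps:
w(x) = -6*x*(2 + x) (w(x) = -6*x*(x + 2) = -6*x*(2 + x))
F = -3478 (F = -47*74 = -3478)
(w(-1)*(-31))*(-27) + F = (-6*(-1)*(2 - 1)*(-31))*(-27) - 3478 = (-6*(-1)*1*(-31))*(-27) - 3478 = (6*(-31))*(-27) - 3478 = -186*(-27) - 3478 = 5022 - 3478 = 1544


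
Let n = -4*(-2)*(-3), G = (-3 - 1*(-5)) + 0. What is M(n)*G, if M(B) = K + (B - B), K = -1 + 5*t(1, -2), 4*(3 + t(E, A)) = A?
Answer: -37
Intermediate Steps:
t(E, A) = -3 + A/4
K = -37/2 (K = -1 + 5*(-3 + (1/4)*(-2)) = -1 + 5*(-3 - 1/2) = -1 + 5*(-7/2) = -1 - 35/2 = -37/2 ≈ -18.500)
G = 2 (G = (-3 + 5) + 0 = 2 + 0 = 2)
n = -24 (n = 8*(-3) = -24)
M(B) = -37/2 (M(B) = -37/2 + (B - B) = -37/2 + 0 = -37/2)
M(n)*G = -37/2*2 = -37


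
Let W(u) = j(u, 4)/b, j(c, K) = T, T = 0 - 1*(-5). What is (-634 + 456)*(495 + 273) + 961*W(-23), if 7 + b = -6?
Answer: -1781957/13 ≈ -1.3707e+5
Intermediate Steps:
b = -13 (b = -7 - 6 = -13)
T = 5 (T = 0 + 5 = 5)
j(c, K) = 5
W(u) = -5/13 (W(u) = 5/(-13) = 5*(-1/13) = -5/13)
(-634 + 456)*(495 + 273) + 961*W(-23) = (-634 + 456)*(495 + 273) + 961*(-5/13) = -178*768 - 4805/13 = -136704 - 4805/13 = -1781957/13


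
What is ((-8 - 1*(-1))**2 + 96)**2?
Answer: 21025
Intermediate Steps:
((-8 - 1*(-1))**2 + 96)**2 = ((-8 + 1)**2 + 96)**2 = ((-7)**2 + 96)**2 = (49 + 96)**2 = 145**2 = 21025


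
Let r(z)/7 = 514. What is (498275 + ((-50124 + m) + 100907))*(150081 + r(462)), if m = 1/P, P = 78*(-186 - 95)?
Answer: 1849412004130997/21918 ≈ 8.4379e+10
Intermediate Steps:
P = -21918 (P = 78*(-281) = -21918)
r(z) = 3598 (r(z) = 7*514 = 3598)
m = -1/21918 (m = 1/(-21918) = -1/21918 ≈ -4.5625e-5)
(498275 + ((-50124 + m) + 100907))*(150081 + r(462)) = (498275 + ((-50124 - 1/21918) + 100907))*(150081 + 3598) = (498275 + (-1098617833/21918 + 100907))*153679 = (498275 + 1113061793/21918)*153679 = (12034253243/21918)*153679 = 1849412004130997/21918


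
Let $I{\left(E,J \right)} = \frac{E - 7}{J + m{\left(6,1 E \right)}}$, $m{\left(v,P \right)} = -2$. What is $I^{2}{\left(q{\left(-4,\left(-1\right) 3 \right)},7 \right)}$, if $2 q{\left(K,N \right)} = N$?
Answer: $\frac{289}{100} \approx 2.89$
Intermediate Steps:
$q{\left(K,N \right)} = \frac{N}{2}$
$I{\left(E,J \right)} = \frac{-7 + E}{-2 + J}$ ($I{\left(E,J \right)} = \frac{E - 7}{J - 2} = \frac{-7 + E}{-2 + J}$)
$I^{2}{\left(q{\left(-4,\left(-1\right) 3 \right)},7 \right)} = \left(\frac{-7 + \frac{\left(-1\right) 3}{2}}{-2 + 7}\right)^{2} = \left(\frac{-7 + \frac{1}{2} \left(-3\right)}{5}\right)^{2} = \left(\frac{-7 - \frac{3}{2}}{5}\right)^{2} = \left(\frac{1}{5} \left(- \frac{17}{2}\right)\right)^{2} = \left(- \frac{17}{10}\right)^{2} = \frac{289}{100}$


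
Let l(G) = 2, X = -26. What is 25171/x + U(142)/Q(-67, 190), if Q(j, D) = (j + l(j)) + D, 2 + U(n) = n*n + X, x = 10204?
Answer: 208614119/1275500 ≈ 163.55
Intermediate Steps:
U(n) = -28 + n² (U(n) = -2 + (n*n - 26) = -2 + (n² - 26) = -2 + (-26 + n²) = -28 + n²)
Q(j, D) = 2 + D + j (Q(j, D) = (j + 2) + D = (2 + j) + D = 2 + D + j)
25171/x + U(142)/Q(-67, 190) = 25171/10204 + (-28 + 142²)/(2 + 190 - 67) = 25171*(1/10204) + (-28 + 20164)/125 = 25171/10204 + 20136*(1/125) = 25171/10204 + 20136/125 = 208614119/1275500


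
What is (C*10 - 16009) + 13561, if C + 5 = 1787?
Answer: 15372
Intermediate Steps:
C = 1782 (C = -5 + 1787 = 1782)
(C*10 - 16009) + 13561 = (1782*10 - 16009) + 13561 = (17820 - 16009) + 13561 = 1811 + 13561 = 15372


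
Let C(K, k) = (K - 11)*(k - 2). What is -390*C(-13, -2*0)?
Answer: -18720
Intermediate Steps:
C(K, k) = (-11 + K)*(-2 + k)
-390*C(-13, -2*0) = -390*(22 - (-22)*0 - 2*(-13) - (-26)*0) = -390*(22 - 11*0 + 26 - 13*0) = -390*(22 + 0 + 26 + 0) = -390*48 = -18720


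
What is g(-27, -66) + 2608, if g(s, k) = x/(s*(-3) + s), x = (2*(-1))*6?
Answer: 23470/9 ≈ 2607.8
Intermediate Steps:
x = -12 (x = -2*6 = -12)
g(s, k) = 6/s (g(s, k) = -12/(s*(-3) + s) = -12/(-3*s + s) = -12*(-1/(2*s)) = -(-6)/s = 6/s)
g(-27, -66) + 2608 = 6/(-27) + 2608 = 6*(-1/27) + 2608 = -2/9 + 2608 = 23470/9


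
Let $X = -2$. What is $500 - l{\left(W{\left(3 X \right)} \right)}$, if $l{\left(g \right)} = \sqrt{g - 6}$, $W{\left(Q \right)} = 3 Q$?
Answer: $500 - 2 i \sqrt{6} \approx 500.0 - 4.899 i$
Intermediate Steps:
$l{\left(g \right)} = \sqrt{-6 + g}$
$500 - l{\left(W{\left(3 X \right)} \right)} = 500 - \sqrt{-6 + 3 \cdot 3 \left(-2\right)} = 500 - \sqrt{-6 + 3 \left(-6\right)} = 500 - \sqrt{-6 - 18} = 500 - \sqrt{-24} = 500 - 2 i \sqrt{6}$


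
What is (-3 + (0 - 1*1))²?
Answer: 16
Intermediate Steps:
(-3 + (0 - 1*1))² = (-3 + (0 - 1))² = (-3 - 1)² = (-4)² = 16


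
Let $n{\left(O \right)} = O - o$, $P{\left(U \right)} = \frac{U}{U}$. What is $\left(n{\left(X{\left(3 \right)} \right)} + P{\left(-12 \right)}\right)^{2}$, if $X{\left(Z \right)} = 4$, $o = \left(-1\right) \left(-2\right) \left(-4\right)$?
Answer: $169$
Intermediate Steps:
$o = -8$ ($o = 2 \left(-4\right) = -8$)
$P{\left(U \right)} = 1$
$n{\left(O \right)} = 8 + O$ ($n{\left(O \right)} = O - -8 = O + 8 = 8 + O$)
$\left(n{\left(X{\left(3 \right)} \right)} + P{\left(-12 \right)}\right)^{2} = \left(\left(8 + 4\right) + 1\right)^{2} = \left(12 + 1\right)^{2} = 13^{2} = 169$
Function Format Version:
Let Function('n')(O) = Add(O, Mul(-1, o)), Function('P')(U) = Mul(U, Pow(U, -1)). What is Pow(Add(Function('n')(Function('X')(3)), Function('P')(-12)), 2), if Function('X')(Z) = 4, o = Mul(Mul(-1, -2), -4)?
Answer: 169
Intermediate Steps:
o = -8 (o = Mul(2, -4) = -8)
Function('P')(U) = 1
Function('n')(O) = Add(8, O) (Function('n')(O) = Add(O, Mul(-1, -8)) = Add(O, 8) = Add(8, O))
Pow(Add(Function('n')(Function('X')(3)), Function('P')(-12)), 2) = Pow(Add(Add(8, 4), 1), 2) = Pow(Add(12, 1), 2) = Pow(13, 2) = 169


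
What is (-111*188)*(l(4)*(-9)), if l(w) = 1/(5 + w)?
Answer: 20868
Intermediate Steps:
(-111*188)*(l(4)*(-9)) = (-111*188)*(-9/(5 + 4)) = -20868*(-9)/9 = -6956*(-9)/3 = -20868*(-1) = 20868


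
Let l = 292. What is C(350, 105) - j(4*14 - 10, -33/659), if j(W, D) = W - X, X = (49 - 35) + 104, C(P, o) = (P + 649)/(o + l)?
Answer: 29583/397 ≈ 74.516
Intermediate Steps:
C(P, o) = (649 + P)/(292 + o) (C(P, o) = (P + 649)/(o + 292) = (649 + P)/(292 + o))
X = 118 (X = 14 + 104 = 118)
j(W, D) = -118 + W (j(W, D) = W - 1*118 = W - 118 = -118 + W)
C(350, 105) - j(4*14 - 10, -33/659) = (649 + 350)/(292 + 105) - (-118 + (4*14 - 10)) = 999/397 - (-118 + (56 - 10)) = (1/397)*999 - (-118 + 46) = 999/397 - 1*(-72) = 999/397 + 72 = 29583/397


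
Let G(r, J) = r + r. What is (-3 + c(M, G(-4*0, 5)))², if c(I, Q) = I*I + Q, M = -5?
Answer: 484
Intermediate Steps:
G(r, J) = 2*r
c(I, Q) = Q + I² (c(I, Q) = I² + Q = Q + I²)
(-3 + c(M, G(-4*0, 5)))² = (-3 + (2*(-4*0) + (-5)²))² = (-3 + (2*0 + 25))² = (-3 + (0 + 25))² = (-3 + 25)² = 22² = 484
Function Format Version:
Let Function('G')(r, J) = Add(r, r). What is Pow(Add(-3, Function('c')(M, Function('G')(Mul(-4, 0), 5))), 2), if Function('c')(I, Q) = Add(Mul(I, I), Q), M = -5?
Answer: 484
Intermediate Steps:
Function('G')(r, J) = Mul(2, r)
Function('c')(I, Q) = Add(Q, Pow(I, 2)) (Function('c')(I, Q) = Add(Pow(I, 2), Q) = Add(Q, Pow(I, 2)))
Pow(Add(-3, Function('c')(M, Function('G')(Mul(-4, 0), 5))), 2) = Pow(Add(-3, Add(Mul(2, Mul(-4, 0)), Pow(-5, 2))), 2) = Pow(Add(-3, Add(Mul(2, 0), 25)), 2) = Pow(Add(-3, Add(0, 25)), 2) = Pow(Add(-3, 25), 2) = Pow(22, 2) = 484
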